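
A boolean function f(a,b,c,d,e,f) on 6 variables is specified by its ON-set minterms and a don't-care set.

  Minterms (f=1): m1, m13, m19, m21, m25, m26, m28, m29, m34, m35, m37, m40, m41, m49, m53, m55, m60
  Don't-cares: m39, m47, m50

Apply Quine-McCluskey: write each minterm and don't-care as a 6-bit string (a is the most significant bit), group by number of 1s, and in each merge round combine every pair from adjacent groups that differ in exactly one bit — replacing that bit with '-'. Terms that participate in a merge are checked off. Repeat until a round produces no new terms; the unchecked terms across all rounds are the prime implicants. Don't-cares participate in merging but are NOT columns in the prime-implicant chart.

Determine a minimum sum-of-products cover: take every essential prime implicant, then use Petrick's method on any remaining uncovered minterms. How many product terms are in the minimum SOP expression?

size-2^0 implicants → 000001  001101(✓)  010011  010101(✓)  011001(✓)  011010  011100(✓)  011101(✓)  100010(✓)  100011(✓)  100101(✓)  100111(✓)  101000(✓)  101001(✓)  101111(✓)  110001(✓)  110010(✓)  110101(✓)  110111(✓)  111100(✓)
size-2^1 implicants → -10101  -11100  0-1101  01-101  011-01  01110-  1-0010  1-0101(✓)  1-0111(✓)  10-111  100-11  10001-  1001-1(✓)  10100-  110-01  1101-1(✓)
size-2^2 implicants → 1-01-1
Unchecked terms (primes): -10101, -11100, 0-1101, 000001, 01-101, 010011, 011-01, 011010, 01110-, 1-0010, 1-01-1, 10-111, 100-11, 10001-, 10100-, 110-01
Minterm coverage:
  m1 ⊆ 000001 [E]
  m13 ⊆ 0-1101 [E]
  m19 ⊆ 010011 [E]
  m21 ⊆ -10101,01-101
  m25 ⊆ 011-01 [E]
  m26 ⊆ 011010 [E]
  m28 ⊆ -11100,01110-
  m29 ⊆ 0-1101,01-101,011-01,01110-
  m34 ⊆ 1-0010,10001-
  m35 ⊆ 100-11,10001-
  m37 ⊆ 1-01-1 [E]
  m40 ⊆ 10100- [E]
  m41 ⊆ 10100- [E]
  m49 ⊆ 110-01 [E]
  m53 ⊆ -10101,1-01-1,110-01
  m55 ⊆ 1-01-1 [E]
  m60 ⊆ -11100 [E]
E = {-11100, 0-1101, 000001, 010011, 011-01, 011010, 1-01-1, 10100-, 110-01}
Petrick residual → -10101, 10001-
Cover = bc'de'f + bcde'f' + a'cde'f + a'b'c'd'e'f + a'bc'd'ef + a'bce'f + a'bcd'ef' + ac'df + ab'c'd'e + ab'cd'e' + abc'e'f  |cover|=11

11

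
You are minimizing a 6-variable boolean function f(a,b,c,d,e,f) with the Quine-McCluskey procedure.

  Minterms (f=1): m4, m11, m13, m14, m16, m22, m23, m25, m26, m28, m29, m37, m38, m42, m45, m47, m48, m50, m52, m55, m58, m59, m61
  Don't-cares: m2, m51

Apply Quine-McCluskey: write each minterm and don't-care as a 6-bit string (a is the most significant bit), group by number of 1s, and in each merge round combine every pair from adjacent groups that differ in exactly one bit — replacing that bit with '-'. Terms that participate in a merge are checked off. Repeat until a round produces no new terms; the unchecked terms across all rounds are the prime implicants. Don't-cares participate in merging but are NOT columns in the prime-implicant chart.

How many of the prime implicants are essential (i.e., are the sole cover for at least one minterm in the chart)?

15

Round 0: 000010 000100 001011 001101✓ 001110 010000✓ 010110✓ 010111✓ 011001✓ 011010✓ 011100✓ 011101✓ 100101✓ 100110 101010✓ 101101✓ 101111✓ 110000✓ 110010✓ 110011✓ 110100✓ 110111✓ 111010✓ 111011✓ 111101✓
Round 1: -01101✓ -10000 -10111 -11010 -11101✓ 0-1101✓ 01011- 011-01 01110- 1-1010 1-1101✓ 10-101 1011-1 11-010✓ 11-011✓ 110-00 110-11 1100-0 11001-✓ 11101-✓
Round 2: --1101 11-01-
PIs = {--1101, -10000, -10111, -11010, 000010, 000100, 001011, 001110, 01011-, 011-01, 01110-, 1-1010, 10-101, 100110, 1011-1, 11-01-, 110-00, 110-11, 1100-0}
Coverage chart:
  m4: 000100 ←essential
  m11: 001011 ←essential
  m13: --1101 ←essential
  m14: 001110 ←essential
  m16: -10000 ←essential
  m22: 01011- ←essential
  m23: -10111,01011-
  m25: 011-01 ←essential
  m26: -11010 ←essential
  m28: 01110- ←essential
  m29: --1101,011-01,01110-
  m37: 10-101 ←essential
  m38: 100110 ←essential
  m42: 1-1010 ←essential
  m45: --1101,10-101,1011-1
  m47: 1011-1 ←essential
  m48: -10000,110-00,1100-0
  m50: 11-01-,1100-0
  m52: 110-00 ←essential
  m55: -10111,110-11
  m58: -11010,1-1010,11-01-
  m59: 11-01- ←essential
  m61: --1101 ←essential
Essential: --1101, -10000, -11010, 000100, 001011, 001110, 01011-, 011-01, 01110-, 1-1010, 10-101, 100110, 1011-1, 11-01-, 110-00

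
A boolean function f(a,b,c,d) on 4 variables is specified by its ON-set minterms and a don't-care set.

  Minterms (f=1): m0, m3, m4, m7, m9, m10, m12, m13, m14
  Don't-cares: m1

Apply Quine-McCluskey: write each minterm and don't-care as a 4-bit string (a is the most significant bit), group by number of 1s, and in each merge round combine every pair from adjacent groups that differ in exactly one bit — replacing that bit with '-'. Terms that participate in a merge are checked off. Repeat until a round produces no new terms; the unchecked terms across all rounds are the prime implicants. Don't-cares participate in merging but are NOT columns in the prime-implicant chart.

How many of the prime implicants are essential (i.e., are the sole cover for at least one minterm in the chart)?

size-2^0 implicants → 0000(✓)  0001(✓)  0011(✓)  0100(✓)  0111(✓)  1001(✓)  1010(✓)  1100(✓)  1101(✓)  1110(✓)
size-2^1 implicants → -001  -100  0-00  0-11  00-1  000-  1-01  1-10  11-0  110-
Unchecked terms (primes): -001, -100, 0-00, 0-11, 00-1, 000-, 1-01, 1-10, 11-0, 110-
Minterm coverage:
  m0 ⊆ 0-00,000-
  m3 ⊆ 0-11,00-1
  m4 ⊆ -100,0-00
  m7 ⊆ 0-11 [E]
  m9 ⊆ -001,1-01
  m10 ⊆ 1-10 [E]
  m12 ⊆ -100,11-0,110-
  m13 ⊆ 1-01,110-
  m14 ⊆ 1-10,11-0
E = {0-11, 1-10}

2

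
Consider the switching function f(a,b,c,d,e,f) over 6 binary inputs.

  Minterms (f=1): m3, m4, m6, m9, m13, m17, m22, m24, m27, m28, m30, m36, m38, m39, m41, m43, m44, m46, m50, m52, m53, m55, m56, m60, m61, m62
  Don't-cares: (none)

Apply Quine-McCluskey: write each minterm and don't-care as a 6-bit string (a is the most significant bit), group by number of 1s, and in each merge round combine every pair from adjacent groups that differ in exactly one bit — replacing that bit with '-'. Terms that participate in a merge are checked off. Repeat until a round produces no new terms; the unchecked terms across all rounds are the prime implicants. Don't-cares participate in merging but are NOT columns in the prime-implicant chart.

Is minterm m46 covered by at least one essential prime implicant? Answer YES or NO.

size-2^0 implicants → 000011  000100(✓)  000110(✓)  001001(✓)  001101(✓)  010001  010110(✓)  011000(✓)  011011  011100(✓)  011110(✓)  100100(✓)  100110(✓)  100111(✓)  101001(✓)  101011(✓)  101100(✓)  101110(✓)  110010  110100(✓)  110101(✓)  110111(✓)  111000(✓)  111100(✓)  111101(✓)  111110(✓)
size-2^1 implicants → -00100(✓)  -00110(✓)  -01001  -11000(✓)  -11100(✓)  -11110(✓)  0-0110  0001-0(✓)  001-01  01-110  011-00(✓)  0111-0(✓)  1-0100(✓)  1-0111  1-1100(✓)  1-1110(✓)  10-100(✓)  10-110(✓)  1001-0(✓)  10011-  1010-1  1011-0(✓)  11-100(✓)  11-101(✓)  1101-1  11010-(✓)  111-00(✓)  1111-0(✓)  11110-(✓)
size-2^2 implicants → -001-0  -11-00  -111-0  1--100  1-11-0  10-1-0  11-10-
Unchecked terms (primes): -001-0, -01001, -11-00, -111-0, 0-0110, 000011, 001-01, 01-110, 010001, 011011, 1--100, 1-0111, 1-11-0, 10-1-0, 10011-, 1010-1, 11-10-, 110010, 1101-1
Minterm coverage:
  m3 ⊆ 000011 [E]
  m4 ⊆ -001-0 [E]
  m6 ⊆ -001-0,0-0110
  m9 ⊆ -01001,001-01
  m13 ⊆ 001-01 [E]
  m17 ⊆ 010001 [E]
  m22 ⊆ 0-0110,01-110
  m24 ⊆ -11-00 [E]
  m27 ⊆ 011011 [E]
  m28 ⊆ -11-00,-111-0
  m30 ⊆ -111-0,01-110
  m36 ⊆ -001-0,1--100,10-1-0
  m38 ⊆ -001-0,10-1-0,10011-
  m39 ⊆ 1-0111,10011-
  m41 ⊆ -01001,1010-1
  m43 ⊆ 1010-1 [E]
  m44 ⊆ 1--100,1-11-0,10-1-0
  m46 ⊆ 1-11-0,10-1-0
  m50 ⊆ 110010 [E]
  m52 ⊆ 1--100,11-10-
  m53 ⊆ 11-10-,1101-1
  m55 ⊆ 1-0111,1101-1
  m56 ⊆ -11-00 [E]
  m60 ⊆ -11-00,-111-0,1--100,1-11-0,11-10-
  m61 ⊆ 11-10- [E]
  m62 ⊆ -111-0,1-11-0
E = {-001-0, -11-00, 000011, 001-01, 010001, 011011, 1010-1, 11-10-, 110010}

NO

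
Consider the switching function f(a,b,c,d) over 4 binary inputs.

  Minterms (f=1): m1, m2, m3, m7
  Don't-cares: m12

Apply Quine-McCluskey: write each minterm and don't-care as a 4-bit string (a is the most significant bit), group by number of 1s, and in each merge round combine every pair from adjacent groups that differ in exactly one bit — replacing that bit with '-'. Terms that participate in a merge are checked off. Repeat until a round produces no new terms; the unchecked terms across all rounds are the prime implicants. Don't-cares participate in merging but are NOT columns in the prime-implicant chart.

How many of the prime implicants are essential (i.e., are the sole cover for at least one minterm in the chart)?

Round 0: 0001✓ 0010✓ 0011✓ 0111✓ 1100
Round 1: 0-11 00-1 001-
PIs = {0-11, 00-1, 001-, 1100}
Coverage chart:
  m1: 00-1 ←essential
  m2: 001- ←essential
  m3: 0-11,00-1,001-
  m7: 0-11 ←essential
Essential: 0-11, 00-1, 001-

3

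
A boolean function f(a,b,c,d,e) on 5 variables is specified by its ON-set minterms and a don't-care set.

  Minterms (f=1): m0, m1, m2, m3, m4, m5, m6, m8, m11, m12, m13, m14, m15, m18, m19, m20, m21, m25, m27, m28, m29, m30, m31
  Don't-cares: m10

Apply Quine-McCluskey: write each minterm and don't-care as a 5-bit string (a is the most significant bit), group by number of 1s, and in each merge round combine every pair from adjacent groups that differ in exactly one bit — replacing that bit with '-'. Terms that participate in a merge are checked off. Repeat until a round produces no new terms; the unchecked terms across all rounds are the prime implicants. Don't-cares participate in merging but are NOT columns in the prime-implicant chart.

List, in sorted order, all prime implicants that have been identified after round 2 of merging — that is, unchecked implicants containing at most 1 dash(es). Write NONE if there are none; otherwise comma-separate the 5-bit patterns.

NONE

[col 0] 00000*, 00001*, 00010*, 00011*, 00100*, 00101*, 00110*, 01000*, 01010*, 01011*, 01100*, 01101*, 01110*, 01111*, 10010*, 10011*, 10100*, 10101*, 11001*, 11011*, 11100*, 11101*, 11110*, 11111*
[col 1] -0010*, -0011*, -0100*, -0101*, -1011*, -1100*, -1101*, -1110*, -1111*, 0-000*, 0-010*, 0-011*, 0-100*, 0-101*, 0-110*, 00-00*, 00-01*, 00-10*, 000-0*, 000-1*, 0000-*, 0001-*, 001-0*, 0010-*, 01-00*, 01-10*, 01-11*, 010-0*, 0101-*, 011-0*, 011-1*, 0110-*, 0111-*, 1-011*, 1-100*, 1-101*, 1001-*, 1010-*, 11-01*, 11-11*, 110-1*, 111-0*, 111-1*, 1110-*, 1111-*
[col 2] --011, --100*, --101*, -001-, -010-*, -1-11, -11-0*, -11-1*, -110-*, -111-*, 0--00*, 0--10*, 0-0-0*, 0-01-, 0-1-0*, 0-10-*, 00--0*, 00-0-, 000--, 01--0*, 01-1-, 011--*, 1-10-*, 11--1, 111--*
[col 3] --10-, -11--, 0---0
Prime implicants: --011, --10-, -001-, -1-11, -11--, 0---0, 0-01-, 00-0-, 000--, 01-1-, 11--1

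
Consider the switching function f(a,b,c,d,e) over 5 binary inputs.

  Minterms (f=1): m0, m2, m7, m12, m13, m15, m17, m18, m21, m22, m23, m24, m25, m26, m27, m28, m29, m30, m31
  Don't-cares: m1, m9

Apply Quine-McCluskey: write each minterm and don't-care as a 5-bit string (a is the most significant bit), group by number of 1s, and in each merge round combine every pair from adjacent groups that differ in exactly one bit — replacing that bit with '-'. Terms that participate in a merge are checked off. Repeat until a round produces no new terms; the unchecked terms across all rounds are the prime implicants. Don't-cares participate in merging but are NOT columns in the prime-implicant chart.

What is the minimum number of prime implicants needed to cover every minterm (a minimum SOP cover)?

[col 0] 00000*, 00001*, 00010*, 00111*, 01001*, 01100*, 01101*, 01111*, 10001*, 10010*, 10101*, 10110*, 10111*, 11000*, 11001*, 11010*, 11011*, 11100*, 11101*, 11110*, 11111*
[col 1] -0001*, -0010, -0111*, -1001*, -1100*, -1101*, -1111*, 0-001*, 0-111*, 000-0, 0000-, 01-01*, 011-1*, 0110-*, 1-001*, 1-010*, 1-101*, 1-110*, 1-111*, 10-01*, 10-10*, 101-1*, 1011-*, 11-00*, 11-01*, 11-10*, 11-11*, 110-0*, 110-1*, 1100-*, 1101-*, 111-0*, 111-1*, 1110-*, 1111-*
[col 2] --001, --111, -1-01, -11-1, -110-, 1--01, 1--10, 1-1-1, 1-11-, 11--0*, 11--1*, 11-0-*, 11-1-*, 110--*, 111--*
[col 3] 11---
Prime implicants: --001, --111, -0010, -1-01, -11-1, -110-, 000-0, 0000-, 1--01, 1--10, 1-1-1, 1-11-, 11---
PI chart (minterm → PIs covering it):
  0 | 000-0,0000-
  2 | -0010,000-0
  7 | --111  (sole → essential)
  12 | -110-  (sole → essential)
  13 | -1-01,-11-1,-110-
  15 | --111,-11-1
  17 | --001,1--01
  18 | -0010,1--10
  21 | 1--01,1-1-1
  22 | 1--10,1-11-
  23 | --111,1-1-1,1-11-
  24 | 11---  (sole → essential)
  25 | --001,-1-01,1--01,11---
  26 | 1--10,11---
  27 | 11---  (sole → essential)
  28 | -110-,11---
  29 | -1-01,-11-1,-110-,1--01,1-1-1,11---
  30 | 1--10,1-11-,11---
  31 | --111,-11-1,1-1-1,1-11-,11---
Essential prime implicants: --111, -110-, 11---
Petrick residual → 000-0, 1--01, 1--10
Minimum SOP uses 6 PIs: cde + bcd' + a'b'c'e' + ad'e + ade' + ab

6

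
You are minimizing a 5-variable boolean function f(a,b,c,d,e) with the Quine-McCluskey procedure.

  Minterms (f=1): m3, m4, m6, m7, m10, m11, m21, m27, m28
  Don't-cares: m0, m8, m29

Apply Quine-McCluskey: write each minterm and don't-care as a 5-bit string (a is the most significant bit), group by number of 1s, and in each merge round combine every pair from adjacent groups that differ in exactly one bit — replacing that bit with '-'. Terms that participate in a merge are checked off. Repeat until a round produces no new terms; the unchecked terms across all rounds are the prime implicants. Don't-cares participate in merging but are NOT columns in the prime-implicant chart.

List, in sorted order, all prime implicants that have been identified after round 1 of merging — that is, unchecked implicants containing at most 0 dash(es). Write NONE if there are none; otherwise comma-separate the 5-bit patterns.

size-2^0 implicants → 00000(✓)  00011(✓)  00100(✓)  00110(✓)  00111(✓)  01000(✓)  01010(✓)  01011(✓)  10101(✓)  11011(✓)  11100(✓)  11101(✓)
size-2^1 implicants → -1011  0-000  0-011  00-00  00-11  001-0  0011-  010-0  0101-  1-101  1110-
Unchecked terms (primes): -1011, 0-000, 0-011, 00-00, 00-11, 001-0, 0011-, 010-0, 0101-, 1-101, 1110-

NONE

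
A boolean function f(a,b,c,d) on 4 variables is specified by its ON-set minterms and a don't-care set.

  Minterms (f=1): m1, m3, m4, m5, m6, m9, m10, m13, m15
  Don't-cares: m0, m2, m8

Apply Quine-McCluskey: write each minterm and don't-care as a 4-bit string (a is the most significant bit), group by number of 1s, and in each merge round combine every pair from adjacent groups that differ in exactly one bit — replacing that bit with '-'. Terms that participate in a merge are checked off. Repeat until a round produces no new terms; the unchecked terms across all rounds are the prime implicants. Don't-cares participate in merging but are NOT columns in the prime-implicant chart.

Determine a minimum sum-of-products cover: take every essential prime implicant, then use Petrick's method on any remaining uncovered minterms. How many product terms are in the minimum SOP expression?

Round 0: 0000✓ 0001✓ 0010✓ 0011✓ 0100✓ 0101✓ 0110✓ 1000✓ 1001✓ 1010✓ 1101✓ 1111✓
Round 1: -000✓ -001✓ -010✓ -101✓ 0-00✓ 0-01✓ 0-10✓ 00-0✓ 00-1✓ 000-✓ 001-✓ 01-0✓ 010-✓ 1-01✓ 10-0✓ 100-✓ 11-1
Round 2: --01 -0-0 -00- 0--0 0-0- 00--
PIs = {--01, -0-0, -00-, 0--0, 0-0-, 00--, 11-1}
Coverage chart:
  m1: --01,-00-,0-0-,00--
  m3: 00-- ←essential
  m4: 0--0,0-0-
  m5: --01,0-0-
  m6: 0--0 ←essential
  m9: --01,-00-
  m10: -0-0 ←essential
  m13: --01,11-1
  m15: 11-1 ←essential
Essential: -0-0, 0--0, 00--, 11-1
Petrick residual → --01
Min cover (5 terms): c'd + b'd' + a'd' + a'b' + abd

5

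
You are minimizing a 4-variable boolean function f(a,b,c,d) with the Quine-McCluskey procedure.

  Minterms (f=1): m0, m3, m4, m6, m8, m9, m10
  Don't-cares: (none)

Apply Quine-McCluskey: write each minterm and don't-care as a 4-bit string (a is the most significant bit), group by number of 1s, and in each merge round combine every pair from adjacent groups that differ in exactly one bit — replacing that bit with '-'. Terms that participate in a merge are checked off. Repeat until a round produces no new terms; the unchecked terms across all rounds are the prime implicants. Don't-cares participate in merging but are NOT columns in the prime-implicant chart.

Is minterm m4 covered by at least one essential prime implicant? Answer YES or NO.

YES

Round 0: 0000✓ 0011 0100✓ 0110✓ 1000✓ 1001✓ 1010✓
Round 1: -000 0-00 01-0 10-0 100-
PIs = {-000, 0-00, 0011, 01-0, 10-0, 100-}
Coverage chart:
  m0: -000,0-00
  m3: 0011 ←essential
  m4: 0-00,01-0
  m6: 01-0 ←essential
  m8: -000,10-0,100-
  m9: 100- ←essential
  m10: 10-0 ←essential
Essential: 0011, 01-0, 10-0, 100-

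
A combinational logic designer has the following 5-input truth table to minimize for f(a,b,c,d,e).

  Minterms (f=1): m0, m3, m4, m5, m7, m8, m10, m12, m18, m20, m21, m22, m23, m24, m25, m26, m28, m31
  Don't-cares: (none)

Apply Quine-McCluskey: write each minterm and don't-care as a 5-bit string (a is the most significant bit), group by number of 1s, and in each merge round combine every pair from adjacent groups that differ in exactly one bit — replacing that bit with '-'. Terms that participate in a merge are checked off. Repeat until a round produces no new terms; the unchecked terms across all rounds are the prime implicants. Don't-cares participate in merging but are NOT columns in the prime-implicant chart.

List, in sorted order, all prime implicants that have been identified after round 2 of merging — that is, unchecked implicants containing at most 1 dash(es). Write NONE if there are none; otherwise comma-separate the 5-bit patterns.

00-11, 1-010, 1-111, 10-10, 1100-

[col 0] 00000*, 00011*, 00100*, 00101*, 00111*, 01000*, 01010*, 01100*, 10010*, 10100*, 10101*, 10110*, 10111*, 11000*, 11001*, 11010*, 11100*, 11111*
[col 1] -0100*, -0101*, -0111*, -1000*, -1010*, -1100*, 0-000*, 0-100*, 00-00*, 00-11, 001-1*, 0010-*, 01-00*, 010-0*, 1-010, 1-100*, 1-111, 10-10, 101-0*, 101-1*, 1010-*, 1011-*, 11-00*, 110-0*, 1100-
[col 2] --100, -01-1, -010-, -1-00, -10-0, 0--00, 101--
Prime implicants: --100, -01-1, -010-, -1-00, -10-0, 0--00, 00-11, 1-010, 1-111, 10-10, 101--, 1100-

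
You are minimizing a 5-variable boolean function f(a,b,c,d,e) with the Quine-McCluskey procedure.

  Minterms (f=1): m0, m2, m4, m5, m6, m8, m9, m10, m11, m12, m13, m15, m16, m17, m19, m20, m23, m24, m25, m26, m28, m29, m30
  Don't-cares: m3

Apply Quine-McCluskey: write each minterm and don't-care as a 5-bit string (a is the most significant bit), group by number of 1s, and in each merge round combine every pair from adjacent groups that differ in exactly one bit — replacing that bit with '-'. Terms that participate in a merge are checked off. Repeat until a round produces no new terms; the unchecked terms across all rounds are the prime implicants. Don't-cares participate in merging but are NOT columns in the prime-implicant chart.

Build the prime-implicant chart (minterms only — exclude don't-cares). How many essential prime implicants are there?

size-2^0 implicants → 00000(✓)  00010(✓)  00011(✓)  00100(✓)  00101(✓)  00110(✓)  01000(✓)  01001(✓)  01010(✓)  01011(✓)  01100(✓)  01101(✓)  01111(✓)  10000(✓)  10001(✓)  10011(✓)  10100(✓)  10111(✓)  11000(✓)  11001(✓)  11010(✓)  11100(✓)  11101(✓)  11110(✓)
size-2^1 implicants → -0000(✓)  -0011  -0100(✓)  -1000(✓)  -1001(✓)  -1010(✓)  -1100(✓)  -1101(✓)  0-000(✓)  0-010(✓)  0-011(✓)  0-100(✓)  0-101(✓)  00-00(✓)  00-10(✓)  000-0(✓)  0001-(✓)  001-0(✓)  0010-(✓)  01-00(✓)  01-01(✓)  01-11(✓)  010-0(✓)  010-1(✓)  0100-(✓)  0101-(✓)  011-1(✓)  0110-(✓)  1-000(✓)  1-001(✓)  1-100(✓)  10-00(✓)  10-11  100-1  1000-(✓)  11-00(✓)  11-01(✓)  11-10(✓)  110-0(✓)  1100-(✓)  111-0(✓)  1110-(✓)
size-2^2 implicants → --000(✓)  --100(✓)  -0-00(✓)  -1-00(✓)  -1-01(✓)  -10-0  -100-(✓)  -110-(✓)  0--00(✓)  0-0-0  0-01-  0-10-  00--0  01--1  01-0-(✓)  010--  1--00(✓)  1-00-  11--0  11-0-(✓)
size-2^3 implicants → ---00  -1-0-
Unchecked terms (primes): ---00, -0011, -1-0-, -10-0, 0-0-0, 0-01-, 0-10-, 00--0, 01--1, 010--, 1-00-, 10-11, 100-1, 11--0
Minterm coverage:
  m0 ⊆ ---00,0-0-0,00--0
  m2 ⊆ 0-0-0,0-01-,00--0
  m4 ⊆ ---00,0-10-,00--0
  m5 ⊆ 0-10- [E]
  m6 ⊆ 00--0 [E]
  m8 ⊆ ---00,-1-0-,-10-0,0-0-0,010--
  m9 ⊆ -1-0-,01--1,010--
  m10 ⊆ -10-0,0-0-0,0-01-,010--
  m11 ⊆ 0-01-,01--1,010--
  m12 ⊆ ---00,-1-0-,0-10-
  m13 ⊆ -1-0-,0-10-,01--1
  m15 ⊆ 01--1 [E]
  m16 ⊆ ---00,1-00-
  m17 ⊆ 1-00-,100-1
  m19 ⊆ -0011,10-11,100-1
  m20 ⊆ ---00 [E]
  m23 ⊆ 10-11 [E]
  m24 ⊆ ---00,-1-0-,-10-0,1-00-,11--0
  m25 ⊆ -1-0-,1-00-
  m26 ⊆ -10-0,11--0
  m28 ⊆ ---00,-1-0-,11--0
  m29 ⊆ -1-0- [E]
  m30 ⊆ 11--0 [E]
E = {---00, -1-0-, 0-10-, 00--0, 01--1, 10-11, 11--0}

7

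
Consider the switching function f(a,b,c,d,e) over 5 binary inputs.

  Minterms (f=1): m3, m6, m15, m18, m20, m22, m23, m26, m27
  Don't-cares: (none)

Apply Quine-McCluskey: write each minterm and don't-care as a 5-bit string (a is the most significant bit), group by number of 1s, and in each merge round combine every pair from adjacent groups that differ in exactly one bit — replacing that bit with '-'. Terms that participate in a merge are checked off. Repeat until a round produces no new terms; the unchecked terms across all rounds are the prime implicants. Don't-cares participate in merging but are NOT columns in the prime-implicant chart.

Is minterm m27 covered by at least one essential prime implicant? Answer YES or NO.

YES

size-2^0 implicants → 00011  00110(✓)  01111  10010(✓)  10100(✓)  10110(✓)  10111(✓)  11010(✓)  11011(✓)
size-2^1 implicants → -0110  1-010  10-10  101-0  1011-  1101-
Unchecked terms (primes): -0110, 00011, 01111, 1-010, 10-10, 101-0, 1011-, 1101-
Minterm coverage:
  m3 ⊆ 00011 [E]
  m6 ⊆ -0110 [E]
  m15 ⊆ 01111 [E]
  m18 ⊆ 1-010,10-10
  m20 ⊆ 101-0 [E]
  m22 ⊆ -0110,10-10,101-0,1011-
  m23 ⊆ 1011- [E]
  m26 ⊆ 1-010,1101-
  m27 ⊆ 1101- [E]
E = {-0110, 00011, 01111, 101-0, 1011-, 1101-}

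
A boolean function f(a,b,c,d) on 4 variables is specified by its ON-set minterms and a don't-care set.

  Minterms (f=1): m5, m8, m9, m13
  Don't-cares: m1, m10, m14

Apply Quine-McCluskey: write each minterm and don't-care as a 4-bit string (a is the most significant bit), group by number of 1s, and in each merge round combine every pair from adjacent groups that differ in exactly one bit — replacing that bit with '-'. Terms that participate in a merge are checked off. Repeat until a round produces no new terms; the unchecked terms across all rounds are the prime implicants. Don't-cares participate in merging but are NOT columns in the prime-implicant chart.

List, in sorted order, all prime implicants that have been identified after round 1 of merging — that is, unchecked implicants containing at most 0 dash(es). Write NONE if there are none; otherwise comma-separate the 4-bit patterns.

Round 0: 0001✓ 0101✓ 1000✓ 1001✓ 1010✓ 1101✓ 1110✓
Round 1: -001✓ -101✓ 0-01✓ 1-01✓ 1-10 10-0 100-
Round 2: --01
PIs = {--01, 1-10, 10-0, 100-}

NONE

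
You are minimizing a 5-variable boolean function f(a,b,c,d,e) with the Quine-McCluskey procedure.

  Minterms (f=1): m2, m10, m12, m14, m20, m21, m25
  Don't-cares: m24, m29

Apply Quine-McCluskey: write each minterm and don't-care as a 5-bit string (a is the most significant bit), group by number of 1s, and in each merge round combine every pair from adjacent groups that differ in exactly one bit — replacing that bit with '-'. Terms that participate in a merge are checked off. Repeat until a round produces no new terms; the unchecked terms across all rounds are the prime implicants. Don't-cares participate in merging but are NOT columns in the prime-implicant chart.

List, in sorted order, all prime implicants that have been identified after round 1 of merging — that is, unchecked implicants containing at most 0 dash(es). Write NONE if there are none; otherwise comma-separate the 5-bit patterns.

Round 0: 00010✓ 01010✓ 01100✓ 01110✓ 10100✓ 10101✓ 11000✓ 11001✓ 11101✓
Round 1: 0-010 01-10 011-0 1-101 1010- 11-01 1100-
PIs = {0-010, 01-10, 011-0, 1-101, 1010-, 11-01, 1100-}

NONE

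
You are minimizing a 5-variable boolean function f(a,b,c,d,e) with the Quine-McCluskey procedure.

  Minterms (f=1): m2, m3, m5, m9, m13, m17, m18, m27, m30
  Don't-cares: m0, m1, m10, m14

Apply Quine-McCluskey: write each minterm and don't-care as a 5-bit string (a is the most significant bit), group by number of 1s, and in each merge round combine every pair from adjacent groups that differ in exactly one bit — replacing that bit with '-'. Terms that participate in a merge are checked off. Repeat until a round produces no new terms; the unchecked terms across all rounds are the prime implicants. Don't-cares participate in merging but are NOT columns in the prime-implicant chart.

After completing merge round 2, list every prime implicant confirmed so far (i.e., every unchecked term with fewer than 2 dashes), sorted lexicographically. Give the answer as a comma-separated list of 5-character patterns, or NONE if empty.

-0001, -0010, -1110, 0-010, 01-10, 11011

Round 0: 00000✓ 00001✓ 00010✓ 00011✓ 00101✓ 01001✓ 01010✓ 01101✓ 01110✓ 10001✓ 10010✓ 11011 11110✓
Round 1: -0001 -0010 -1110 0-001✓ 0-010 0-101✓ 00-01✓ 000-0✓ 000-1✓ 0000-✓ 0001-✓ 01-01✓ 01-10
Round 2: 0--01 000--
PIs = {-0001, -0010, -1110, 0--01, 0-010, 000--, 01-10, 11011}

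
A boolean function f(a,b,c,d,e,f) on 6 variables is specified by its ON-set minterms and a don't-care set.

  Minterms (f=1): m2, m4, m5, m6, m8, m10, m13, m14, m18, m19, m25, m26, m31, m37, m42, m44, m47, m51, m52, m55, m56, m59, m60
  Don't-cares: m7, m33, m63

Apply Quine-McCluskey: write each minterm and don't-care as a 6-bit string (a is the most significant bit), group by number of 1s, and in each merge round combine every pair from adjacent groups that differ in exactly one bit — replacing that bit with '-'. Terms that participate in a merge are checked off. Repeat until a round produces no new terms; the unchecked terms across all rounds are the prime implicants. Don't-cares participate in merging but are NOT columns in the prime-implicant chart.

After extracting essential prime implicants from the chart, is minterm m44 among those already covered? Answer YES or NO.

YES

Round 0: 000010✓ 000100✓ 000101✓ 000110✓ 000111✓ 001000✓ 001010✓ 001101✓ 001110✓ 010010✓ 010011✓ 011001 011010✓ 011111✓ 100001✓ 100101✓ 101010✓ 101100✓ 101111✓ 110011✓ 110100✓ 110111✓ 111000✓ 111011✓ 111100✓ 111111✓
Round 1: -00101 -01010 -10011 -11111 0-0010✓ 0-1010✓ 00-010✓ 00-101 00-110✓ 000-10✓ 0001-0✓ 0001-1✓ 00010-✓ 00011-✓ 001-10✓ 0010-0 01-010✓ 01001- 1-1100 1-1111 100-01 11-011✓ 11-100 11-111✓ 110-11✓ 111-00 111-11✓
Round 2: 0--010 00--10 0001-- 11--11
PIs = {-00101, -01010, -10011, -11111, 0--010, 00--10, 00-101, 0001--, 0010-0, 01001-, 011001, 1-1100, 1-1111, 100-01, 11--11, 11-100, 111-00}
Coverage chart:
  m2: 0--010,00--10
  m4: 0001-- ←essential
  m5: -00101,00-101,0001--
  m6: 00--10,0001--
  m8: 0010-0 ←essential
  m10: -01010,0--010,00--10,0010-0
  m13: 00-101 ←essential
  m14: 00--10 ←essential
  m18: 0--010,01001-
  m19: -10011,01001-
  m25: 011001 ←essential
  m26: 0--010 ←essential
  m31: -11111 ←essential
  m37: -00101,100-01
  m42: -01010 ←essential
  m44: 1-1100 ←essential
  m47: 1-1111 ←essential
  m51: -10011,11--11
  m52: 11-100 ←essential
  m55: 11--11 ←essential
  m56: 111-00 ←essential
  m59: 11--11 ←essential
  m60: 1-1100,11-100,111-00
Essential: -01010, -11111, 0--010, 00--10, 00-101, 0001--, 0010-0, 011001, 1-1100, 1-1111, 11--11, 11-100, 111-00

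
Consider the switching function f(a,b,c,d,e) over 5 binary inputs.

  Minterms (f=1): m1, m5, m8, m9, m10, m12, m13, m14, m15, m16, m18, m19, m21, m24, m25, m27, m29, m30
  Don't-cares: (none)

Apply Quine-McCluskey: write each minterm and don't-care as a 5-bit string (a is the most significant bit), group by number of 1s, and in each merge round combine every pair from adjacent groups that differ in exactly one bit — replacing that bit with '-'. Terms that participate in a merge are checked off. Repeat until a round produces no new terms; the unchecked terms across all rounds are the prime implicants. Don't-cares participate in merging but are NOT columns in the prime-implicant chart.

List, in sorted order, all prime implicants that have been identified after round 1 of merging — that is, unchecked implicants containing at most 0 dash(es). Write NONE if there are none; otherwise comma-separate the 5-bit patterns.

NONE

size-2^0 implicants → 00001(✓)  00101(✓)  01000(✓)  01001(✓)  01010(✓)  01100(✓)  01101(✓)  01110(✓)  01111(✓)  10000(✓)  10010(✓)  10011(✓)  10101(✓)  11000(✓)  11001(✓)  11011(✓)  11101(✓)  11110(✓)
size-2^1 implicants → -0101(✓)  -1000(✓)  -1001(✓)  -1101(✓)  -1110  0-001(✓)  0-101(✓)  00-01(✓)  01-00(✓)  01-01(✓)  01-10(✓)  010-0(✓)  0100-(✓)  011-0(✓)  011-1(✓)  0110-(✓)  0111-(✓)  1-000  1-011  1-101(✓)  100-0  1001-  11-01(✓)  110-1  1100-(✓)
size-2^2 implicants → --101  -1-01  -100-  0--01  01--0  01-0-  011--
Unchecked terms (primes): --101, -1-01, -100-, -1110, 0--01, 01--0, 01-0-, 011--, 1-000, 1-011, 100-0, 1001-, 110-1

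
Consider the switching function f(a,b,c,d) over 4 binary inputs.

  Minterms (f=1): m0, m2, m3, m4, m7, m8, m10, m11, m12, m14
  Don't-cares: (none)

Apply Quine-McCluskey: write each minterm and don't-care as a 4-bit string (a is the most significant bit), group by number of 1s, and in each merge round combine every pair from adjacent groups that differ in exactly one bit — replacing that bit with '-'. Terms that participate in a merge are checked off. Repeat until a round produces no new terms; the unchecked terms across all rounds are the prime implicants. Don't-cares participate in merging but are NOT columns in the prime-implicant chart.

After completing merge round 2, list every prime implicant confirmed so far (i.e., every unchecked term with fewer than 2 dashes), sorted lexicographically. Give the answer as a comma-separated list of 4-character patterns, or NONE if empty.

size-2^0 implicants → 0000(✓)  0010(✓)  0011(✓)  0100(✓)  0111(✓)  1000(✓)  1010(✓)  1011(✓)  1100(✓)  1110(✓)
size-2^1 implicants → -000(✓)  -010(✓)  -011(✓)  -100(✓)  0-00(✓)  0-11  00-0(✓)  001-(✓)  1-00(✓)  1-10(✓)  10-0(✓)  101-(✓)  11-0(✓)
size-2^2 implicants → --00  -0-0  -01-  1--0
Unchecked terms (primes): --00, -0-0, -01-, 0-11, 1--0

0-11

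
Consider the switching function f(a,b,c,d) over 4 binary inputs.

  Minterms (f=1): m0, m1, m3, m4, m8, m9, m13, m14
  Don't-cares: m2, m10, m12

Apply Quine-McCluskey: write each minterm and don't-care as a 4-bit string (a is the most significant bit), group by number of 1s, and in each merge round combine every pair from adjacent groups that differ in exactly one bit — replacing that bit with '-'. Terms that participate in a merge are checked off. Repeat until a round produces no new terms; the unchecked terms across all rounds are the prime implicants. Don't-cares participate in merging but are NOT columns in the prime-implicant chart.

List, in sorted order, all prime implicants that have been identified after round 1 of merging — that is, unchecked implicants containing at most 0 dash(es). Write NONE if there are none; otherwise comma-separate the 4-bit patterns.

[col 0] 0000*, 0001*, 0010*, 0011*, 0100*, 1000*, 1001*, 1010*, 1100*, 1101*, 1110*
[col 1] -000*, -001*, -010*, -100*, 0-00*, 00-0*, 00-1*, 000-*, 001-*, 1-00*, 1-01*, 1-10*, 10-0*, 100-*, 11-0*, 110-*
[col 2] --00, -0-0, -00-, 00--, 1--0, 1-0-
Prime implicants: --00, -0-0, -00-, 00--, 1--0, 1-0-

NONE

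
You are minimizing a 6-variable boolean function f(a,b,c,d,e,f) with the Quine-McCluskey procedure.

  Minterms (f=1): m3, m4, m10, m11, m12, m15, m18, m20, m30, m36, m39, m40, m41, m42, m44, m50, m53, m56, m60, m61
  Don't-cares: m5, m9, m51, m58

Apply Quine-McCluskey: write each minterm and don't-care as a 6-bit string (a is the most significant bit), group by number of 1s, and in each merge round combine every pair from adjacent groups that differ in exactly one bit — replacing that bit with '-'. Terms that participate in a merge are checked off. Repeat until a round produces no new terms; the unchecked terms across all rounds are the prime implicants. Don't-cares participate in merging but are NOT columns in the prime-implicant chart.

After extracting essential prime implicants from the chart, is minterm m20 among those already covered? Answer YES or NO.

YES

Round 0: 000011✓ 000100✓ 000101✓ 001001✓ 001010✓ 001011✓ 001100✓ 001111✓ 010010✓ 010100✓ 011110 100100✓ 100111 101000✓ 101001✓ 101010✓ 101100✓ 110010✓ 110011✓ 110101✓ 111000✓ 111010✓ 111100✓ 111101✓
Round 1: -00100✓ -01001 -01010 -01100✓ -10010 0-0100 00-011 00-100✓ 00010- 001-11 0010-1 00101- 1-1000✓ 1-1010✓ 1-1100✓ 10-100✓ 101-00✓ 1010-0✓ 10100- 11-010 11-101 11001- 111-00✓ 1110-0✓ 11110-
Round 2: -0-100 1-1-00 1-10-0
PIs = {-0-100, -01001, -01010, -10010, 0-0100, 00-011, 00010-, 001-11, 0010-1, 00101-, 011110, 1-1-00, 1-10-0, 100111, 10100-, 11-010, 11-101, 11001-, 11110-}
Coverage chart:
  m3: 00-011 ←essential
  m4: -0-100,0-0100,00010-
  m10: -01010,00101-
  m11: 00-011,001-11,0010-1,00101-
  m12: -0-100 ←essential
  m15: 001-11 ←essential
  m18: -10010 ←essential
  m20: 0-0100 ←essential
  m30: 011110 ←essential
  m36: -0-100 ←essential
  m39: 100111 ←essential
  m40: 1-1-00,1-10-0,10100-
  m41: -01001,10100-
  m42: -01010,1-10-0
  m44: -0-100,1-1-00
  m50: -10010,11-010,11001-
  m53: 11-101 ←essential
  m56: 1-1-00,1-10-0
  m60: 1-1-00,11110-
  m61: 11-101,11110-
Essential: -0-100, -10010, 0-0100, 00-011, 001-11, 011110, 100111, 11-101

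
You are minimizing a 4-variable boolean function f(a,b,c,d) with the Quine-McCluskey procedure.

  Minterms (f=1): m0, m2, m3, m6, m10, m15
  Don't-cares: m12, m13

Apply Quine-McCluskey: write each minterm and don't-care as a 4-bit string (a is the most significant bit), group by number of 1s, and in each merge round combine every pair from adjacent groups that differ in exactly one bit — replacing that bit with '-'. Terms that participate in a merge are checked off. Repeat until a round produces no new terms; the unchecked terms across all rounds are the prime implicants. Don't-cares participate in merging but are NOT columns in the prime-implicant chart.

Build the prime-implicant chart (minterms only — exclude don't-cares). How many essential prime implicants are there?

size-2^0 implicants → 0000(✓)  0010(✓)  0011(✓)  0110(✓)  1010(✓)  1100(✓)  1101(✓)  1111(✓)
size-2^1 implicants → -010  0-10  00-0  001-  11-1  110-
Unchecked terms (primes): -010, 0-10, 00-0, 001-, 11-1, 110-
Minterm coverage:
  m0 ⊆ 00-0 [E]
  m2 ⊆ -010,0-10,00-0,001-
  m3 ⊆ 001- [E]
  m6 ⊆ 0-10 [E]
  m10 ⊆ -010 [E]
  m15 ⊆ 11-1 [E]
E = {-010, 0-10, 00-0, 001-, 11-1}

5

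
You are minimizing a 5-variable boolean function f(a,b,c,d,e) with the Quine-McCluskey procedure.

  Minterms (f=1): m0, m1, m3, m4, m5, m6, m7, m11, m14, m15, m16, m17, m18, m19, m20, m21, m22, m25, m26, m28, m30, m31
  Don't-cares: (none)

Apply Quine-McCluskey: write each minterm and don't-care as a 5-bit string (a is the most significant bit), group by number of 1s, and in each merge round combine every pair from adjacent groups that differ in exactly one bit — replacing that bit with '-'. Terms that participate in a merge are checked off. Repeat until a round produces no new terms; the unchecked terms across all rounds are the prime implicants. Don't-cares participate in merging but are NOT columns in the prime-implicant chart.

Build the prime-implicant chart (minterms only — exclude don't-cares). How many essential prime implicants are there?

Round 0: 00000✓ 00001✓ 00011✓ 00100✓ 00101✓ 00110✓ 00111✓ 01011✓ 01110✓ 01111✓ 10000✓ 10001✓ 10010✓ 10011✓ 10100✓ 10101✓ 10110✓ 11001✓ 11010✓ 11100✓ 11110✓ 11111✓
Round 1: -0000✓ -0001✓ -0011✓ -0100✓ -0101✓ -0110✓ -1110✓ -1111✓ 0-011✓ 0-110✓ 0-111✓ 00-00✓ 00-01✓ 00-11✓ 000-1✓ 0000-✓ 001-0✓ 001-1✓ 0010-✓ 0011-✓ 01-11✓ 0111-✓ 1-001 1-010✓ 1-100✓ 1-110✓ 10-00✓ 10-01✓ 10-10✓ 100-0✓ 100-1✓ 1000-✓ 1001-✓ 101-0✓ 1010-✓ 11-10✓ 111-0✓ 1111-✓
Round 2: --110 -0-00✓ -0-01✓ -00-1 -000-✓ -01-0 -010-✓ -111- 0--11 0-11- 00--1 00-0-✓ 001-- 1--10 1-1-0 10--0 10-0-✓ 100--
Round 3: -0-0-
PIs = {--110, -0-0-, -00-1, -01-0, -111-, 0--11, 0-11-, 00--1, 001--, 1--10, 1-001, 1-1-0, 10--0, 100--}
Coverage chart:
  m0: -0-0- ←essential
  m1: -0-0-,-00-1,00--1
  m3: -00-1,0--11,00--1
  m4: -0-0-,-01-0,001--
  m5: -0-0-,00--1,001--
  m6: --110,-01-0,0-11-,001--
  m7: 0--11,0-11-,00--1,001--
  m11: 0--11 ←essential
  m14: --110,-111-,0-11-
  m15: -111-,0--11,0-11-
  m16: -0-0-,10--0,100--
  m17: -0-0-,-00-1,1-001,100--
  m18: 1--10,10--0,100--
  m19: -00-1,100--
  m20: -0-0-,-01-0,1-1-0,10--0
  m21: -0-0- ←essential
  m22: --110,-01-0,1--10,1-1-0,10--0
  m25: 1-001 ←essential
  m26: 1--10 ←essential
  m28: 1-1-0 ←essential
  m30: --110,-111-,1--10,1-1-0
  m31: -111- ←essential
Essential: -0-0-, -111-, 0--11, 1--10, 1-001, 1-1-0

6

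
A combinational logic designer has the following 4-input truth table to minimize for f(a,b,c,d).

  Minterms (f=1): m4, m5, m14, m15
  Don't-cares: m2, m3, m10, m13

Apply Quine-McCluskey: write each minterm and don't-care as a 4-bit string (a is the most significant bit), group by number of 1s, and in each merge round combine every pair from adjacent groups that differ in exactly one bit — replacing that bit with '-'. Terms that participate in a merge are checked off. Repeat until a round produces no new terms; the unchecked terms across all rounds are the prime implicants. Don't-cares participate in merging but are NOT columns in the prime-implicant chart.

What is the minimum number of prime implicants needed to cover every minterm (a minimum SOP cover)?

Round 0: 0010✓ 0011✓ 0100✓ 0101✓ 1010✓ 1101✓ 1110✓ 1111✓
Round 1: -010 -101 001- 010- 1-10 11-1 111-
PIs = {-010, -101, 001-, 010-, 1-10, 11-1, 111-}
Coverage chart:
  m4: 010- ←essential
  m5: -101,010-
  m14: 1-10,111-
  m15: 11-1,111-
Essential: 010-
Petrick residual → 111-
Min cover (2 terms): a'bc' + abc

2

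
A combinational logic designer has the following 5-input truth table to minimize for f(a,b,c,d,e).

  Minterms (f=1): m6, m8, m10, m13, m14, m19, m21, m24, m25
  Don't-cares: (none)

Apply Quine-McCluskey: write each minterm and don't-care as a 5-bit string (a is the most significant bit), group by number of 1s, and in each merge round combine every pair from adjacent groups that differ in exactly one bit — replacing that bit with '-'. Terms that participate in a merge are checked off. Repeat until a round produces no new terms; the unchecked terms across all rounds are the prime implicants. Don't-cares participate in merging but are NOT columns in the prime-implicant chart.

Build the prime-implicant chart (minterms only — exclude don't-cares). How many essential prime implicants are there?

5

size-2^0 implicants → 00110(✓)  01000(✓)  01010(✓)  01101  01110(✓)  10011  10101  11000(✓)  11001(✓)
size-2^1 implicants → -1000  0-110  01-10  010-0  1100-
Unchecked terms (primes): -1000, 0-110, 01-10, 010-0, 01101, 10011, 10101, 1100-
Minterm coverage:
  m6 ⊆ 0-110 [E]
  m8 ⊆ -1000,010-0
  m10 ⊆ 01-10,010-0
  m13 ⊆ 01101 [E]
  m14 ⊆ 0-110,01-10
  m19 ⊆ 10011 [E]
  m21 ⊆ 10101 [E]
  m24 ⊆ -1000,1100-
  m25 ⊆ 1100- [E]
E = {0-110, 01101, 10011, 10101, 1100-}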